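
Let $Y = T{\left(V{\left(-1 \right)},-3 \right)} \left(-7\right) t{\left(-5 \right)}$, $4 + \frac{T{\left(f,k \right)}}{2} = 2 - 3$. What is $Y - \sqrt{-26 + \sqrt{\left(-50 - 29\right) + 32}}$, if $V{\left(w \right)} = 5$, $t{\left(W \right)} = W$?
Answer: $-350 - \sqrt{-26 + i \sqrt{47}} \approx -350.67 - 5.1424 i$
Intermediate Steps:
$T{\left(f,k \right)} = -10$ ($T{\left(f,k \right)} = -8 + 2 \left(2 - 3\right) = -8 + 2 \left(-1\right) = -8 - 2 = -10$)
$Y = -350$ ($Y = \left(-10\right) \left(-7\right) \left(-5\right) = 70 \left(-5\right) = -350$)
$Y - \sqrt{-26 + \sqrt{\left(-50 - 29\right) + 32}} = -350 - \sqrt{-26 + \sqrt{\left(-50 - 29\right) + 32}} = -350 - \sqrt{-26 + \sqrt{-79 + 32}} = -350 - \sqrt{-26 + \sqrt{-47}} = -350 - \sqrt{-26 + i \sqrt{47}}$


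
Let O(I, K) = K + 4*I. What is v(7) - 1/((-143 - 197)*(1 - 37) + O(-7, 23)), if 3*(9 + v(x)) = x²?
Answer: 269167/36705 ≈ 7.3333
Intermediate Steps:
v(x) = -9 + x²/3
v(7) - 1/((-143 - 197)*(1 - 37) + O(-7, 23)) = (-9 + (⅓)*7²) - 1/((-143 - 197)*(1 - 37) + (23 + 4*(-7))) = (-9 + (⅓)*49) - 1/(-340*(-36) + (23 - 28)) = (-9 + 49/3) - 1/(12240 - 5) = 22/3 - 1/12235 = 269167/36705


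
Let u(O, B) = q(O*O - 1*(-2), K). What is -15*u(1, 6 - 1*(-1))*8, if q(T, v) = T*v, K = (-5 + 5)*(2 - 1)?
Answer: 0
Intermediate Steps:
K = 0 (K = 0*1 = 0)
u(O, B) = 0 (u(O, B) = (O*O - 1*(-2))*0 = (O² + 2)*0 = (2 + O²)*0 = 0)
-15*u(1, 6 - 1*(-1))*8 = -15*0*8 = 0*8 = 0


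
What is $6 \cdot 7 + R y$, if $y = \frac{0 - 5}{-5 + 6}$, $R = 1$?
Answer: $37$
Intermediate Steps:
$y = -5$ ($y = - \frac{5}{1} = \left(-5\right) 1 = -5$)
$6 \cdot 7 + R y = 6 \cdot 7 + 1 \left(-5\right) = 42 - 5 = 37$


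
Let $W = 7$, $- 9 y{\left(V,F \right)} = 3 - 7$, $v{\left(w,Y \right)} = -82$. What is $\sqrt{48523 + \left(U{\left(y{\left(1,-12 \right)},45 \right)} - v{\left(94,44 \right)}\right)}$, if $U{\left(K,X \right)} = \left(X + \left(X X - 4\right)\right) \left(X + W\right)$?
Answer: $\sqrt{156037} \approx 395.02$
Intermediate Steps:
$y{\left(V,F \right)} = \frac{4}{9}$ ($y{\left(V,F \right)} = - \frac{3 - 7}{9} = \left(- \frac{1}{9}\right) \left(-4\right) = \frac{4}{9}$)
$U{\left(K,X \right)} = \left(7 + X\right) \left(-4 + X + X^{2}\right)$ ($U{\left(K,X \right)} = \left(X + \left(X X - 4\right)\right) \left(X + 7\right) = \left(X + \left(X^{2} - 4\right)\right) \left(7 + X\right) = \left(X + \left(-4 + X^{2}\right)\right) \left(7 + X\right) = \left(-4 + X + X^{2}\right) \left(7 + X\right) = \left(7 + X\right) \left(-4 + X + X^{2}\right)$)
$\sqrt{48523 + \left(U{\left(y{\left(1,-12 \right)},45 \right)} - v{\left(94,44 \right)}\right)} = \sqrt{48523 + \left(\left(-28 + 45^{3} + 3 \cdot 45 + 8 \cdot 45^{2}\right) - -82\right)} = \sqrt{48523 + \left(\left(-28 + 91125 + 135 + 8 \cdot 2025\right) + 82\right)} = \sqrt{48523 + \left(\left(-28 + 91125 + 135 + 16200\right) + 82\right)} = \sqrt{48523 + \left(107432 + 82\right)} = \sqrt{48523 + 107514} = \sqrt{156037}$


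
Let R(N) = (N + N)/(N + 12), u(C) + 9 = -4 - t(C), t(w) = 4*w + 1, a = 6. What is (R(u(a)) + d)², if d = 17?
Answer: 67081/169 ≈ 396.93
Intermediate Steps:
t(w) = 1 + 4*w
u(C) = -14 - 4*C (u(C) = -9 + (-4 - (1 + 4*C)) = -9 + (-4 + (-1 - 4*C)) = -9 + (-5 - 4*C) = -14 - 4*C)
R(N) = 2*N/(12 + N) (R(N) = (2*N)/(12 + N) = 2*N/(12 + N))
(R(u(a)) + d)² = (2*(-14 - 4*6)/(12 + (-14 - 4*6)) + 17)² = (2*(-14 - 24)/(12 + (-14 - 24)) + 17)² = (2*(-38)/(12 - 38) + 17)² = (2*(-38)/(-26) + 17)² = (2*(-38)*(-1/26) + 17)² = (38/13 + 17)² = (259/13)² = 67081/169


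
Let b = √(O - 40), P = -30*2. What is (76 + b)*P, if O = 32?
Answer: -4560 - 120*I*√2 ≈ -4560.0 - 169.71*I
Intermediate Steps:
P = -60
b = 2*I*√2 (b = √(32 - 40) = √(-8) = 2*I*√2 ≈ 2.8284*I)
(76 + b)*P = (76 + 2*I*√2)*(-60) = -4560 - 120*I*√2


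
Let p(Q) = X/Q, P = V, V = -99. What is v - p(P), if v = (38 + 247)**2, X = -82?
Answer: 8041193/99 ≈ 81224.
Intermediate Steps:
P = -99
v = 81225 (v = 285**2 = 81225)
p(Q) = -82/Q
v - p(P) = 81225 - (-82)/(-99) = 81225 - (-82)*(-1)/99 = 81225 - 1*82/99 = 81225 - 82/99 = 8041193/99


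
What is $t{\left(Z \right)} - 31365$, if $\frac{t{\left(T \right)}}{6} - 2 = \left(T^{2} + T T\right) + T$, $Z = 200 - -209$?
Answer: $1978473$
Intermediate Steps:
$Z = 409$ ($Z = 200 + 209 = 409$)
$t{\left(T \right)} = 12 + 6 T + 12 T^{2}$ ($t{\left(T \right)} = 12 + 6 \left(\left(T^{2} + T T\right) + T\right) = 12 + 6 \left(\left(T^{2} + T^{2}\right) + T\right) = 12 + 6 \left(2 T^{2} + T\right) = 12 + 6 \left(T + 2 T^{2}\right) = 12 + \left(6 T + 12 T^{2}\right) = 12 + 6 T + 12 T^{2}$)
$t{\left(Z \right)} - 31365 = \left(12 + 6 \cdot 409 + 12 \cdot 409^{2}\right) - 31365 = \left(12 + 2454 + 12 \cdot 167281\right) - 31365 = \left(12 + 2454 + 2007372\right) - 31365 = 2009838 - 31365 = 1978473$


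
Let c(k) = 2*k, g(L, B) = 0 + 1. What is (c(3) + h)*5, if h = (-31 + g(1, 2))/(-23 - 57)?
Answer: 255/8 ≈ 31.875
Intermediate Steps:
g(L, B) = 1
h = 3/8 (h = (-31 + 1)/(-23 - 57) = -30/(-80) = -30*(-1/80) = 3/8 ≈ 0.37500)
(c(3) + h)*5 = (2*3 + 3/8)*5 = (6 + 3/8)*5 = (51/8)*5 = 255/8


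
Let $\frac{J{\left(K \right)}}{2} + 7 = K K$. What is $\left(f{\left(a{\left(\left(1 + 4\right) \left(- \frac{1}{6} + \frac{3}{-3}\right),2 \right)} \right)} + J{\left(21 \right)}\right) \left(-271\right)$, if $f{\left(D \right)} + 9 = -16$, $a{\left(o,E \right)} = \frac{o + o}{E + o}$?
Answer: $-228453$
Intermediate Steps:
$J{\left(K \right)} = -14 + 2 K^{2}$ ($J{\left(K \right)} = -14 + 2 K K = -14 + 2 K^{2}$)
$a{\left(o,E \right)} = \frac{2 o}{E + o}$
$f{\left(D \right)} = -25$ ($f{\left(D \right)} = -9 - 16 = -25$)
$\left(f{\left(a{\left(\left(1 + 4\right) \left(- \frac{1}{6} + \frac{3}{-3}\right),2 \right)} \right)} + J{\left(21 \right)}\right) \left(-271\right) = \left(-25 - \left(14 - 2 \cdot 21^{2}\right)\right) \left(-271\right) = \left(-25 + \left(-14 + 2 \cdot 441\right)\right) \left(-271\right) = \left(-25 + \left(-14 + 882\right)\right) \left(-271\right) = \left(-25 + 868\right) \left(-271\right) = 843 \left(-271\right) = -228453$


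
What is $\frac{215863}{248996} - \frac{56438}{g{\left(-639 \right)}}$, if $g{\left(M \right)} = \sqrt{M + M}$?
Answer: $\frac{215863}{248996} + \frac{28219 i \sqrt{142}}{213} \approx 0.86693 + 1578.7 i$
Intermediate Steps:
$g{\left(M \right)} = \sqrt{2} \sqrt{M}$ ($g{\left(M \right)} = \sqrt{2 M} = \sqrt{2} \sqrt{M}$)
$\frac{215863}{248996} - \frac{56438}{g{\left(-639 \right)}} = \frac{215863}{248996} - \frac{56438}{\sqrt{2} \sqrt{-639}} = 215863 \cdot \frac{1}{248996} - \frac{56438}{\sqrt{2} \cdot 3 i \sqrt{71}} = \frac{215863}{248996} - \frac{56438}{3 i \sqrt{142}} = \frac{215863}{248996} - 56438 \left(- \frac{i \sqrt{142}}{426}\right) = \frac{215863}{248996} + \frac{28219 i \sqrt{142}}{213}$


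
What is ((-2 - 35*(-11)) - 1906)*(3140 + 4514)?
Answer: -11657042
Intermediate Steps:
((-2 - 35*(-11)) - 1906)*(3140 + 4514) = ((-2 + 385) - 1906)*7654 = (383 - 1906)*7654 = -1523*7654 = -11657042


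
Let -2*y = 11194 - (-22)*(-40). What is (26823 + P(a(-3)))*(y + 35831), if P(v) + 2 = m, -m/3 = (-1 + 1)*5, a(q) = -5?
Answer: 822707354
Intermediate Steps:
m = 0 (m = -3*(-1 + 1)*5 = -0*5 = -3*0 = 0)
y = -5157 (y = -(11194 - (-22)*(-40))/2 = -(11194 - 1*880)/2 = -(11194 - 880)/2 = -½*10314 = -5157)
P(v) = -2 (P(v) = -2 + 0 = -2)
(26823 + P(a(-3)))*(y + 35831) = (26823 - 2)*(-5157 + 35831) = 26821*30674 = 822707354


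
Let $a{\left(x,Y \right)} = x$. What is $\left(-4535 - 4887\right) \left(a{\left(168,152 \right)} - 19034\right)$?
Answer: $177755452$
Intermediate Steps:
$\left(-4535 - 4887\right) \left(a{\left(168,152 \right)} - 19034\right) = \left(-4535 - 4887\right) \left(168 - 19034\right) = \left(-9422\right) \left(-18866\right) = 177755452$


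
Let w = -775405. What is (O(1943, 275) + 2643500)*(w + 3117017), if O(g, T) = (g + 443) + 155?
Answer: 6196001358092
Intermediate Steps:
O(g, T) = 598 + g (O(g, T) = (443 + g) + 155 = 598 + g)
(O(1943, 275) + 2643500)*(w + 3117017) = ((598 + 1943) + 2643500)*(-775405 + 3117017) = (2541 + 2643500)*2341612 = 2646041*2341612 = 6196001358092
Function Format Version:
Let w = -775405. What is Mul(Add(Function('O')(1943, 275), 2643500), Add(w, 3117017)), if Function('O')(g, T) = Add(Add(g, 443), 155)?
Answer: 6196001358092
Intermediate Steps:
Function('O')(g, T) = Add(598, g) (Function('O')(g, T) = Add(Add(443, g), 155) = Add(598, g))
Mul(Add(Function('O')(1943, 275), 2643500), Add(w, 3117017)) = Mul(Add(Add(598, 1943), 2643500), Add(-775405, 3117017)) = Mul(Add(2541, 2643500), 2341612) = Mul(2646041, 2341612) = 6196001358092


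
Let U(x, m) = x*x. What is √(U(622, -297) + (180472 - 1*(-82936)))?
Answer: 2*√162573 ≈ 806.41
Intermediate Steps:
U(x, m) = x²
√(U(622, -297) + (180472 - 1*(-82936))) = √(622² + (180472 - 1*(-82936))) = √(386884 + (180472 + 82936)) = √(386884 + 263408) = √650292 = 2*√162573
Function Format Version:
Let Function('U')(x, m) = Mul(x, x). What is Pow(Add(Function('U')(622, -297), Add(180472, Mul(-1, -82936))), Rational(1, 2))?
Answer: Mul(2, Pow(162573, Rational(1, 2))) ≈ 806.41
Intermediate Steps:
Function('U')(x, m) = Pow(x, 2)
Pow(Add(Function('U')(622, -297), Add(180472, Mul(-1, -82936))), Rational(1, 2)) = Pow(Add(Pow(622, 2), Add(180472, Mul(-1, -82936))), Rational(1, 2)) = Pow(Add(386884, Add(180472, 82936)), Rational(1, 2)) = Pow(Add(386884, 263408), Rational(1, 2)) = Pow(650292, Rational(1, 2)) = Mul(2, Pow(162573, Rational(1, 2)))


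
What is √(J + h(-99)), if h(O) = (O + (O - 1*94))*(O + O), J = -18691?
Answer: 5*√1565 ≈ 197.80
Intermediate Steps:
h(O) = 2*O*(-94 + 2*O) (h(O) = (O + (O - 94))*(2*O) = (O + (-94 + O))*(2*O) = (-94 + 2*O)*(2*O) = 2*O*(-94 + 2*O))
√(J + h(-99)) = √(-18691 + 4*(-99)*(-47 - 99)) = √(-18691 + 4*(-99)*(-146)) = √(-18691 + 57816) = √39125 = 5*√1565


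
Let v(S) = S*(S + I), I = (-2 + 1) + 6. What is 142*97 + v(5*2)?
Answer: 13924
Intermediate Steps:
I = 5 (I = -1 + 6 = 5)
v(S) = S*(5 + S) (v(S) = S*(S + 5) = S*(5 + S))
142*97 + v(5*2) = 142*97 + (5*2)*(5 + 5*2) = 13774 + 10*(5 + 10) = 13774 + 10*15 = 13774 + 150 = 13924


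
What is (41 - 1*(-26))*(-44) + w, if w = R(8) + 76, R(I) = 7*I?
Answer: -2816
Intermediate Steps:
w = 132 (w = 7*8 + 76 = 56 + 76 = 132)
(41 - 1*(-26))*(-44) + w = (41 - 1*(-26))*(-44) + 132 = (41 + 26)*(-44) + 132 = 67*(-44) + 132 = -2948 + 132 = -2816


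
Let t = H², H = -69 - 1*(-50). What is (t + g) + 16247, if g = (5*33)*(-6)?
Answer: 15618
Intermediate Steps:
g = -990 (g = 165*(-6) = -990)
H = -19 (H = -69 + 50 = -19)
t = 361 (t = (-19)² = 361)
(t + g) + 16247 = (361 - 990) + 16247 = -629 + 16247 = 15618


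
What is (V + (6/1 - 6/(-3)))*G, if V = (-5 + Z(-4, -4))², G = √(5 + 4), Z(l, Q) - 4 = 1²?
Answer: 24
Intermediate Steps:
Z(l, Q) = 5 (Z(l, Q) = 4 + 1² = 4 + 1 = 5)
G = 3 (G = √9 = 3)
V = 0 (V = (-5 + 5)² = 0² = 0)
(V + (6/1 - 6/(-3)))*G = (0 + (6/1 - 6/(-3)))*3 = (0 + (6*1 - 6*(-⅓)))*3 = (0 + (6 + 2))*3 = (0 + 8)*3 = 8*3 = 24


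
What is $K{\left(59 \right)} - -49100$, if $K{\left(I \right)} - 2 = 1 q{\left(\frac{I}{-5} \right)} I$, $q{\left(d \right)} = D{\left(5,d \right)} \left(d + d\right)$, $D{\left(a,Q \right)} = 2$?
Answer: $\frac{231586}{5} \approx 46317.0$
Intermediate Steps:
$q{\left(d \right)} = 4 d$ ($q{\left(d \right)} = 2 \left(d + d\right) = 2 \cdot 2 d = 4 d$)
$K{\left(I \right)} = 2 - \frac{4 I^{2}}{5}$ ($K{\left(I \right)} = 2 + 1 \cdot 4 \frac{I}{-5} I = 2 + 1 \cdot 4 I \left(- \frac{1}{5}\right) I = 2 + 1 \cdot 4 \left(- \frac{I}{5}\right) I = 2 + 1 \left(- \frac{4 I}{5}\right) I = 2 + - \frac{4 I}{5} I = 2 - \frac{4 I^{2}}{5}$)
$K{\left(59 \right)} - -49100 = \left(2 - \frac{4 \cdot 59^{2}}{5}\right) - -49100 = \left(2 - \frac{13924}{5}\right) + 49100 = - \frac{13914}{5} + 49100 = \frac{231586}{5}$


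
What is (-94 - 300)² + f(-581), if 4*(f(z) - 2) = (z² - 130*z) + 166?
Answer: 1034209/4 ≈ 2.5855e+5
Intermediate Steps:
f(z) = 87/2 - 65*z/2 + z²/4 (f(z) = 2 + ((z² - 130*z) + 166)/4 = 2 + (166 + z² - 130*z)/4 = 2 + (83/2 - 65*z/2 + z²/4) = 87/2 - 65*z/2 + z²/4)
(-94 - 300)² + f(-581) = (-94 - 300)² + (87/2 - 65/2*(-581) + (¼)*(-581)²) = (-394)² + (87/2 + 37765/2 + (¼)*337561) = 155236 + (87/2 + 37765/2 + 337561/4) = 155236 + 413265/4 = 1034209/4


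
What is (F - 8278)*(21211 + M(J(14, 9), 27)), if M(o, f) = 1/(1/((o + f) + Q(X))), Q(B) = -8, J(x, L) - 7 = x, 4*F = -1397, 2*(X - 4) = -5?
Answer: -733350759/4 ≈ -1.8334e+8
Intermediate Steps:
X = 3/2 (X = 4 + (½)*(-5) = 4 - 5/2 = 3/2 ≈ 1.5000)
F = -1397/4 (F = (¼)*(-1397) = -1397/4 ≈ -349.25)
J(x, L) = 7 + x
M(o, f) = -8 + f + o (M(o, f) = 1/(1/((o + f) - 8)) = 1/(1/((f + o) - 8)) = 1/(1/(-8 + f + o)) = -8 + f + o)
(F - 8278)*(21211 + M(J(14, 9), 27)) = (-1397/4 - 8278)*(21211 + (-8 + 27 + (7 + 14))) = -34509*(21211 + (-8 + 27 + 21))/4 = -34509*(21211 + 40)/4 = -34509/4*21251 = -733350759/4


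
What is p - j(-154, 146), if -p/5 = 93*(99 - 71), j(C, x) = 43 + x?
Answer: -13209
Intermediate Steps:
p = -13020 (p = -465*(99 - 71) = -465*28 = -5*2604 = -13020)
p - j(-154, 146) = -13020 - (43 + 146) = -13020 - 1*189 = -13020 - 189 = -13209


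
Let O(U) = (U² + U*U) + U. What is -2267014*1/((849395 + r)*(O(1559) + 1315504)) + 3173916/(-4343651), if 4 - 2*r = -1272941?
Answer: -4482413977981934056/6134388993753918625 ≈ -0.73070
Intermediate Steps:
r = 1272945/2 (r = 2 - ½*(-1272941) = 2 + 1272941/2 = 1272945/2 ≈ 6.3647e+5)
O(U) = U + 2*U² (O(U) = (U² + U²) + U = 2*U² + U = U + 2*U²)
-2267014*1/((849395 + r)*(O(1559) + 1315504)) + 3173916/(-4343651) = -2267014*1/((849395 + 1272945/2)*(1559*(1 + 2*1559) + 1315504)) + 3173916/(-4343651) = -2267014*2/(2971735*(1559*(1 + 3118) + 1315504)) + 3173916*(-1/4343651) = -2267014*2/(2971735*(1559*3119 + 1315504)) - 3173916/4343651 = -2267014*2/(2971735*(4862521 + 1315504)) - 3173916/4343651 = -2267014/(6178025*(2971735/2)) - 3173916/4343651 = -2267014/18359453123375/2 - 3173916/4343651 = -2267014*2/18359453123375 - 3173916/4343651 = -4534028/18359453123375 - 3173916/4343651 = -4482413977981934056/6134388993753918625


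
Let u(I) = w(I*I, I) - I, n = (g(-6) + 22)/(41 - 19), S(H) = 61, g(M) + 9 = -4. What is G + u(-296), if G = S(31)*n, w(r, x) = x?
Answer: 549/22 ≈ 24.955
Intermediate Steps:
g(M) = -13 (g(M) = -9 - 4 = -13)
n = 9/22 (n = (-13 + 22)/(41 - 19) = 9/22 ≈ 0.40909)
u(I) = 0 (u(I) = I - I = 0)
G = 549/22 (G = 61*(9/22) = 549/22 ≈ 24.955)
G + u(-296) = 549/22 + 0 = 549/22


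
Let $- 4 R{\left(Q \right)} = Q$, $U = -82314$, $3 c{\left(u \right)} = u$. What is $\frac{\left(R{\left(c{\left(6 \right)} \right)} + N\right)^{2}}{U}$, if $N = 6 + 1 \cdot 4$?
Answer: $- \frac{361}{329256} \approx -0.0010964$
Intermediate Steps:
$c{\left(u \right)} = \frac{u}{3}$
$R{\left(Q \right)} = - \frac{Q}{4}$
$N = 10$ ($N = 6 + 4 = 10$)
$\frac{\left(R{\left(c{\left(6 \right)} \right)} + N\right)^{2}}{U} = \frac{\left(- \frac{\frac{1}{3} \cdot 6}{4} + 10\right)^{2}}{-82314} = \left(\left(- \frac{1}{4}\right) 2 + 10\right)^{2} \left(- \frac{1}{82314}\right) = \left(- \frac{1}{2} + 10\right)^{2} \left(- \frac{1}{82314}\right) = \left(\frac{19}{2}\right)^{2} \left(- \frac{1}{82314}\right) = \frac{361}{4} \left(- \frac{1}{82314}\right) = - \frac{361}{329256}$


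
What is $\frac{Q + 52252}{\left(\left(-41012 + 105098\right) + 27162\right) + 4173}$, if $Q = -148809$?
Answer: $- \frac{96557}{95421} \approx -1.0119$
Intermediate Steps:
$\frac{Q + 52252}{\left(\left(-41012 + 105098\right) + 27162\right) + 4173} = \frac{-148809 + 52252}{\left(\left(-41012 + 105098\right) + 27162\right) + 4173} = - \frac{96557}{\left(64086 + 27162\right) + 4173} = - \frac{96557}{91248 + 4173} = - \frac{96557}{95421}$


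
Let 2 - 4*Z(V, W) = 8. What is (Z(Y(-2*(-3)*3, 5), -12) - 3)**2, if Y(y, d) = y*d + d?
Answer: 81/4 ≈ 20.250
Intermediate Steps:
Y(y, d) = d + d*y (Y(y, d) = d*y + d = d + d*y)
Z(V, W) = -3/2 (Z(V, W) = 1/2 - 1/4*8 = 1/2 - 2 = -3/2)
(Z(Y(-2*(-3)*3, 5), -12) - 3)**2 = (-3/2 - 3)**2 = (-9/2)**2 = 81/4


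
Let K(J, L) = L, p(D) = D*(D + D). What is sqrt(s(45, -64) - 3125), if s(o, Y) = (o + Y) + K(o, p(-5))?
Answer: I*sqrt(3094) ≈ 55.624*I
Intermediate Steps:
p(D) = 2*D**2 (p(D) = D*(2*D) = 2*D**2)
s(o, Y) = 50 + Y + o (s(o, Y) = (o + Y) + 2*(-5)**2 = (Y + o) + 2*25 = (Y + o) + 50 = 50 + Y + o)
sqrt(s(45, -64) - 3125) = sqrt((50 - 64 + 45) - 3125) = sqrt(31 - 3125) = sqrt(-3094) = I*sqrt(3094)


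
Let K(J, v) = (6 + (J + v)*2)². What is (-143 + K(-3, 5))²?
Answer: 1849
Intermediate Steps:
K(J, v) = (6 + 2*J + 2*v)² (K(J, v) = (6 + (2*J + 2*v))² = (6 + 2*J + 2*v)²)
(-143 + K(-3, 5))² = (-143 + 4*(3 - 3 + 5)²)² = (-143 + 4*5²)² = (-143 + 4*25)² = (-143 + 100)² = (-43)² = 1849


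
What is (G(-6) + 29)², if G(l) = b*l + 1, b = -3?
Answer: 2304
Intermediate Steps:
G(l) = 1 - 3*l (G(l) = -3*l + 1 = 1 - 3*l)
(G(-6) + 29)² = ((1 - 3*(-6)) + 29)² = ((1 + 18) + 29)² = (19 + 29)² = 48² = 2304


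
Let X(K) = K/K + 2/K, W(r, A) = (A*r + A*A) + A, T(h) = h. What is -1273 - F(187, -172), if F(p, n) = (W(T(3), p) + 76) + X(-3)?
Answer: -111199/3 ≈ -37066.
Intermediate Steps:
W(r, A) = A + A² + A*r (W(r, A) = (A*r + A²) + A = (A² + A*r) + A = A + A² + A*r)
X(K) = 1 + 2/K
F(p, n) = 229/3 + p*(4 + p) (F(p, n) = (p*(1 + p + 3) + 76) + (2 - 3)/(-3) = (p*(4 + p) + 76) - ⅓*(-1) = (76 + p*(4 + p)) + ⅓ = 229/3 + p*(4 + p))
-1273 - F(187, -172) = -1273 - (229/3 + 187*(4 + 187)) = -1273 - (229/3 + 187*191) = -1273 - (229/3 + 35717) = -1273 - 1*107380/3 = -1273 - 107380/3 = -111199/3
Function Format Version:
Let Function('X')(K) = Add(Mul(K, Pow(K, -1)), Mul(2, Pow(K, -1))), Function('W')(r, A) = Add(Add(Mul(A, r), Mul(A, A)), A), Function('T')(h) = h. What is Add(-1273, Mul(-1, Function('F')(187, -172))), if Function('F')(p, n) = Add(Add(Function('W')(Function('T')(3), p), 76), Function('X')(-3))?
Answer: Rational(-111199, 3) ≈ -37066.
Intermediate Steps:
Function('W')(r, A) = Add(A, Pow(A, 2), Mul(A, r)) (Function('W')(r, A) = Add(Add(Mul(A, r), Pow(A, 2)), A) = Add(Add(Pow(A, 2), Mul(A, r)), A) = Add(A, Pow(A, 2), Mul(A, r)))
Function('X')(K) = Add(1, Mul(2, Pow(K, -1)))
Function('F')(p, n) = Add(Rational(229, 3), Mul(p, Add(4, p))) (Function('F')(p, n) = Add(Add(Mul(p, Add(1, p, 3)), 76), Mul(Pow(-3, -1), Add(2, -3))) = Add(Add(Mul(p, Add(4, p)), 76), Mul(Rational(-1, 3), -1)) = Add(Add(76, Mul(p, Add(4, p))), Rational(1, 3)) = Add(Rational(229, 3), Mul(p, Add(4, p))))
Add(-1273, Mul(-1, Function('F')(187, -172))) = Add(-1273, Mul(-1, Add(Rational(229, 3), Mul(187, Add(4, 187))))) = Add(-1273, Mul(-1, Add(Rational(229, 3), Mul(187, 191)))) = Add(-1273, Mul(-1, Add(Rational(229, 3), 35717))) = Add(-1273, Mul(-1, Rational(107380, 3))) = Add(-1273, Rational(-107380, 3)) = Rational(-111199, 3)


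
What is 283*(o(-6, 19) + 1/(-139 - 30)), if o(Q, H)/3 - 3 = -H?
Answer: -2295979/169 ≈ -13586.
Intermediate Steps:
o(Q, H) = 9 - 3*H (o(Q, H) = 9 + 3*(-H) = 9 - 3*H)
283*(o(-6, 19) + 1/(-139 - 30)) = 283*((9 - 3*19) + 1/(-139 - 30)) = 283*((9 - 57) + 1/(-169)) = 283*(-48 - 1/169) = 283*(-8113/169) = -2295979/169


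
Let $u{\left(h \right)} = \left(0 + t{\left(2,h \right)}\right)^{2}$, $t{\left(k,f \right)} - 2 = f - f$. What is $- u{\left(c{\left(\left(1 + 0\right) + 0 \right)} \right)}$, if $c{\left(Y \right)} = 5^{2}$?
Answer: $-4$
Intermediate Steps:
$t{\left(k,f \right)} = 2$ ($t{\left(k,f \right)} = 2 + \left(f - f\right) = 2 + 0 = 2$)
$c{\left(Y \right)} = 25$
$u{\left(h \right)} = 4$ ($u{\left(h \right)} = \left(0 + 2\right)^{2} = 2^{2} = 4$)
$- u{\left(c{\left(\left(1 + 0\right) + 0 \right)} \right)} = \left(-1\right) 4 = -4$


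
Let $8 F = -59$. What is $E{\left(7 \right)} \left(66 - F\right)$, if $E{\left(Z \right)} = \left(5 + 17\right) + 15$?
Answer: $\frac{21719}{8} \approx 2714.9$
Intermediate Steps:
$F = - \frac{59}{8}$ ($F = \frac{1}{8} \left(-59\right) = - \frac{59}{8} \approx -7.375$)
$E{\left(Z \right)} = 37$ ($E{\left(Z \right)} = 22 + 15 = 37$)
$E{\left(7 \right)} \left(66 - F\right) = 37 \left(66 - - \frac{59}{8}\right) = 37 \left(66 + \frac{59}{8}\right) = 37 \cdot \frac{587}{8} = \frac{21719}{8}$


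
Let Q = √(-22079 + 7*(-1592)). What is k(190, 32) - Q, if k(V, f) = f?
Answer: 32 - I*√33223 ≈ 32.0 - 182.27*I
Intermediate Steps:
Q = I*√33223 (Q = √(-22079 - 11144) = √(-33223) = I*√33223 ≈ 182.27*I)
k(190, 32) - Q = 32 - I*√33223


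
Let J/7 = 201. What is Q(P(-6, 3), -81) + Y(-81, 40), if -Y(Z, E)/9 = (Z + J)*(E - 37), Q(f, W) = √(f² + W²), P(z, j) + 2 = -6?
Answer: -35802 + 5*√265 ≈ -35721.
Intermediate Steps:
J = 1407 (J = 7*201 = 1407)
P(z, j) = -8 (P(z, j) = -2 - 6 = -8)
Q(f, W) = √(W² + f²)
Y(Z, E) = -9*(-37 + E)*(1407 + Z) (Y(Z, E) = -9*(Z + 1407)*(E - 37) = -9*(1407 + Z)*(-37 + E) = -9*(-37 + E)*(1407 + Z))
Q(P(-6, 3), -81) + Y(-81, 40) = √((-81)² + (-8)²) + (468531 - 12663*40 + 333*(-81) - 9*40*(-81)) = √(6561 + 64) + (468531 - 506520 - 26973 + 29160) = √6625 - 35802 = 5*√265 - 35802 = -35802 + 5*√265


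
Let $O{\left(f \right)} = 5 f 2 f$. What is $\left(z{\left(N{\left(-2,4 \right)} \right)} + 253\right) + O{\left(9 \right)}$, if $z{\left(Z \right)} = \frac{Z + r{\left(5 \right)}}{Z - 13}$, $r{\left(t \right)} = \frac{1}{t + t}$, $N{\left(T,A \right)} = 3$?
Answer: $\frac{106269}{100} \approx 1062.7$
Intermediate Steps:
$O{\left(f \right)} = 10 f^{2}$ ($O{\left(f \right)} = 10 f f = 10 f^{2}$)
$r{\left(t \right)} = \frac{1}{2 t}$
$z{\left(Z \right)} = \frac{\frac{1}{10} + Z}{-13 + Z}$ ($z{\left(Z \right)} = \frac{Z + \frac{1}{2 \cdot 5}}{Z - 13} = \frac{Z + \frac{1}{2} \cdot \frac{1}{5}}{-13 + Z} = \frac{Z + \frac{1}{10}}{-13 + Z} = \frac{\frac{1}{10} + Z}{-13 + Z}$)
$\left(z{\left(N{\left(-2,4 \right)} \right)} + 253\right) + O{\left(9 \right)} = \left(\frac{\frac{1}{10} + 3}{-13 + 3} + 253\right) + 10 \cdot 9^{2} = \left(\frac{1}{-10} \cdot \frac{31}{10} + 253\right) + 10 \cdot 81 = \left(\left(- \frac{1}{10}\right) \frac{31}{10} + 253\right) + 810 = \left(- \frac{31}{100} + 253\right) + 810 = \frac{25269}{100} + 810 = \frac{106269}{100}$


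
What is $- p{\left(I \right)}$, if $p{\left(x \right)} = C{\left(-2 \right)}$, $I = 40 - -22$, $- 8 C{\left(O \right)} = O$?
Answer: $- \frac{1}{4} \approx -0.25$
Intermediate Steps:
$C{\left(O \right)} = - \frac{O}{8}$
$I = 62$ ($I = 40 + 22 = 62$)
$p{\left(x \right)} = \frac{1}{4}$ ($p{\left(x \right)} = \left(- \frac{1}{8}\right) \left(-2\right) = \frac{1}{4}$)
$- p{\left(I \right)} = \left(-1\right) \frac{1}{4} = - \frac{1}{4}$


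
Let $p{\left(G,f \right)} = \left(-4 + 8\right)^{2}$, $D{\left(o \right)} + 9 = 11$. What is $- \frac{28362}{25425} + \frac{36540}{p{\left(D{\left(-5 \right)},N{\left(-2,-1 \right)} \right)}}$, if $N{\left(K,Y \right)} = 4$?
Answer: $\frac{77381309}{33900} \approx 2282.6$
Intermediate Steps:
$D{\left(o \right)} = 2$ ($D{\left(o \right)} = -9 + 11 = 2$)
$p{\left(G,f \right)} = 16$ ($p{\left(G,f \right)} = 4^{2} = 16$)
$- \frac{28362}{25425} + \frac{36540}{p{\left(D{\left(-5 \right)},N{\left(-2,-1 \right)} \right)}} = - \frac{28362}{25425} + \frac{36540}{16} = \left(-28362\right) \frac{1}{25425} + 36540 \cdot \frac{1}{16} = - \frac{9454}{8475} + \frac{9135}{4} = \frac{77381309}{33900}$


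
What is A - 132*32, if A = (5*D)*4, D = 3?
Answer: -4164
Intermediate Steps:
A = 60 (A = (5*3)*4 = 15*4 = 60)
A - 132*32 = 60 - 132*32 = 60 - 4224 = -4164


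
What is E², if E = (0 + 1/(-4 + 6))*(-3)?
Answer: 9/4 ≈ 2.2500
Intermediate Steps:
E = -3/2 (E = (0 + 1/2)*(-3) = (0 + ½)*(-3) = (½)*(-3) = -3/2 ≈ -1.5000)
E² = (-3/2)² = 9/4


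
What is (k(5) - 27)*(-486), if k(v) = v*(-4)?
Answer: 22842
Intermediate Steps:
k(v) = -4*v
(k(5) - 27)*(-486) = (-4*5 - 27)*(-486) = (-20 - 27)*(-486) = -47*(-486) = 22842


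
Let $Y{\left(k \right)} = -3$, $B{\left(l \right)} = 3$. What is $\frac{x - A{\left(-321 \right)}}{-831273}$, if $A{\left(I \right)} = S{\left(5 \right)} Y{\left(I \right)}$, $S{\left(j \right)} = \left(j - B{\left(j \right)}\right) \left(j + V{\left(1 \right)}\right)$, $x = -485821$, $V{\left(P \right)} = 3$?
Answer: $\frac{703}{1203} \approx 0.58437$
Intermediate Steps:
$S{\left(j \right)} = \left(-3 + j\right) \left(3 + j\right)$ ($S{\left(j \right)} = \left(j + \left(0 - 3\right)\right) \left(j + 3\right) = \left(j + \left(0 - 3\right)\right) \left(3 + j\right) = \left(j - 3\right) \left(3 + j\right) = \left(-3 + j\right) \left(3 + j\right)$)
$A{\left(I \right)} = -48$ ($A{\left(I \right)} = \left(-9 + 5^{2}\right) \left(-3\right) = \left(-9 + 25\right) \left(-3\right) = 16 \left(-3\right) = -48$)
$\frac{x - A{\left(-321 \right)}}{-831273} = \frac{-485821 - -48}{-831273} = \left(-485821 + 48\right) \left(- \frac{1}{831273}\right) = \left(-485773\right) \left(- \frac{1}{831273}\right) = \frac{703}{1203}$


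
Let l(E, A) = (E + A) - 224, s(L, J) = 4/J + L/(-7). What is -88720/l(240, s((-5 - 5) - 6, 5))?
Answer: -776300/167 ≈ -4648.5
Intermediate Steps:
s(L, J) = 4/J - L/7 (s(L, J) = 4/J + L*(-⅐) = 4/J - L/7)
l(E, A) = -224 + A + E (l(E, A) = (A + E) - 224 = -224 + A + E)
-88720/l(240, s((-5 - 5) - 6, 5)) = -88720/(-224 + (4/5 - ((-5 - 5) - 6)/7) + 240) = -88720/(-224 + (4*(⅕) - (-10 - 6)/7) + 240) = -88720/(-224 + (⅘ - ⅐*(-16)) + 240) = -88720/(-224 + (⅘ + 16/7) + 240) = -88720/(-224 + 108/35 + 240) = -88720/668/35 = -88720*35/668 = -776300/167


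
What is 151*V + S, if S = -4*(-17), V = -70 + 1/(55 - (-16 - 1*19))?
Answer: -945029/90 ≈ -10500.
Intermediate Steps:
V = -6299/90 (V = -70 + 1/(55 - (-16 - 19)) = -70 + 1/(55 - 1*(-35)) = -70 + 1/(55 + 35) = -70 + 1/90 = -6299/90 ≈ -69.989)
S = 68
151*V + S = 151*(-6299/90) + 68 = -951149/90 + 68 = -945029/90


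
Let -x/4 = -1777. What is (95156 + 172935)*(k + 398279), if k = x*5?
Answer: 116302969529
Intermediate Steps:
x = 7108 (x = -4*(-1777) = 7108)
k = 35540 (k = 7108*5 = 35540)
(95156 + 172935)*(k + 398279) = (95156 + 172935)*(35540 + 398279) = 268091*433819 = 116302969529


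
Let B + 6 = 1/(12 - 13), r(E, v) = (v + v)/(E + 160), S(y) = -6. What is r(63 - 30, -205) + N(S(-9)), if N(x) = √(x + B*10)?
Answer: -410/193 + 2*I*√19 ≈ -2.1244 + 8.7178*I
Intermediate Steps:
r(E, v) = 2*v/(160 + E) (r(E, v) = (2*v)/(160 + E) = 2*v/(160 + E))
B = -7 (B = -6 + 1/(12 - 13) = -6 + 1/(-1) = -6 - 1 = -7)
N(x) = √(-70 + x) (N(x) = √(x - 7*10) = √(x - 70) = √(-70 + x))
r(63 - 30, -205) + N(S(-9)) = 2*(-205)/(160 + (63 - 30)) + √(-70 - 6) = 2*(-205)/(160 + 33) + √(-76) = 2*(-205)/193 + 2*I*√19 = 2*(-205)*(1/193) + 2*I*√19 = -410/193 + 2*I*√19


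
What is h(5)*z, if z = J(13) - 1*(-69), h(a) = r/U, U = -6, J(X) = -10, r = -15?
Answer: 295/2 ≈ 147.50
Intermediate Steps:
h(a) = 5/2 (h(a) = -15/(-6) = -15*(-⅙) = 5/2)
z = 59 (z = -10 - 1*(-69) = -10 + 69 = 59)
h(5)*z = (5/2)*59 = 295/2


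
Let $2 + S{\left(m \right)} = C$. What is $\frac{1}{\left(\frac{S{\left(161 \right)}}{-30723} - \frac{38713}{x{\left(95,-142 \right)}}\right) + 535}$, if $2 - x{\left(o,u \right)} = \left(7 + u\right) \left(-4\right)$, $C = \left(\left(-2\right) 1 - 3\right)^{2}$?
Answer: $\frac{16528974}{10032368215} \approx 0.0016476$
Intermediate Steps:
$C = 25$ ($C = \left(-2 - 3\right)^{2} = \left(-5\right)^{2} = 25$)
$x{\left(o,u \right)} = 30 + 4 u$ ($x{\left(o,u \right)} = 2 - \left(7 + u\right) \left(-4\right) = 2 - \left(-28 - 4 u\right) = 2 + \left(28 + 4 u\right) = 30 + 4 u$)
$S{\left(m \right)} = 23$ ($S{\left(m \right)} = -2 + 25 = 23$)
$\frac{1}{\left(\frac{S{\left(161 \right)}}{-30723} - \frac{38713}{x{\left(95,-142 \right)}}\right) + 535} = \frac{1}{\left(\frac{23}{-30723} - \frac{38713}{30 + 4 \left(-142\right)}\right) + 535} = \frac{1}{\left(23 \left(- \frac{1}{30723}\right) - \frac{38713}{30 - 568}\right) + 535} = \frac{1}{\left(- \frac{23}{30723} - \frac{38713}{-538}\right) + 535} = \frac{1}{\left(- \frac{23}{30723} - - \frac{38713}{538}\right) + 535} = \frac{1}{\left(- \frac{23}{30723} + \frac{38713}{538}\right) + 535} = \frac{1}{\frac{1189367125}{16528974} + 535} = \frac{1}{\frac{10032368215}{16528974}} = \frac{16528974}{10032368215}$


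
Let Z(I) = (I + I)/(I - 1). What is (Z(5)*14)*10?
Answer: 350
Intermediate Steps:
Z(I) = 2*I/(-1 + I) (Z(I) = (2*I)/(-1 + I) = 2*I/(-1 + I))
(Z(5)*14)*10 = ((2*5/(-1 + 5))*14)*10 = ((2*5/4)*14)*10 = ((2*5*(1/4))*14)*10 = ((5/2)*14)*10 = 35*10 = 350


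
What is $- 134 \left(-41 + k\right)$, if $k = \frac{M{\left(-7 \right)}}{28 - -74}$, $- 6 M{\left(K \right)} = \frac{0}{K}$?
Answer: $5494$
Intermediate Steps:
$M{\left(K \right)} = 0$ ($M{\left(K \right)} = - \frac{0 \frac{1}{K}}{6} = \left(- \frac{1}{6}\right) 0 = 0$)
$k = 0$ ($k = \frac{0}{28 - -74} = \frac{0}{28 + 74} = \frac{0}{102} = 0 \cdot \frac{1}{102} = 0$)
$- 134 \left(-41 + k\right) = - 134 \left(-41 + 0\right) = \left(-134\right) \left(-41\right) = 5494$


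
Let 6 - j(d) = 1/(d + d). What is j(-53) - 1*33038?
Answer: -3501391/106 ≈ -33032.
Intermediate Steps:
j(d) = 6 - 1/(2*d) (j(d) = 6 - 1/(d + d) = 6 - 1/(2*d))
j(-53) - 1*33038 = (6 - ½/(-53)) - 1*33038 = (6 - ½*(-1/53)) - 33038 = (6 + 1/106) - 33038 = 637/106 - 33038 = -3501391/106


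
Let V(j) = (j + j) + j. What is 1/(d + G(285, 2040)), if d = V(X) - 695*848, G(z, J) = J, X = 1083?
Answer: -1/584071 ≈ -1.7121e-6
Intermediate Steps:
V(j) = 3*j (V(j) = 2*j + j = 3*j)
d = -586111 (d = 3*1083 - 695*848 = 3249 - 1*589360 = 3249 - 589360 = -586111)
1/(d + G(285, 2040)) = 1/(-586111 + 2040) = 1/(-584071) = -1/584071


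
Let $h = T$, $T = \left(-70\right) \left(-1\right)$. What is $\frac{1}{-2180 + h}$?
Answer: $- \frac{1}{2110} \approx -0.00047393$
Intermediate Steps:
$T = 70$
$h = 70$
$\frac{1}{-2180 + h} = \frac{1}{-2180 + 70} = \frac{1}{-2110} = - \frac{1}{2110}$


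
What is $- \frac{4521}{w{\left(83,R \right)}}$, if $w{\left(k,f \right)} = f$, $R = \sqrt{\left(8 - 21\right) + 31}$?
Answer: $- \frac{1507 \sqrt{2}}{2} \approx -1065.6$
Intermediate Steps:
$R = 3 \sqrt{2}$ ($R = \sqrt{-13 + 31} = \sqrt{18} = 3 \sqrt{2} \approx 4.2426$)
$- \frac{4521}{w{\left(83,R \right)}} = - \frac{4521}{3 \sqrt{2}} = - 4521 \frac{\sqrt{2}}{6} = - \frac{1507 \sqrt{2}}{2}$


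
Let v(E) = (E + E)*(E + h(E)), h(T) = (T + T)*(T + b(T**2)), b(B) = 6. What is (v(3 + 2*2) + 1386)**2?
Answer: 16257024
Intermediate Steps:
h(T) = 2*T*(6 + T) (h(T) = (T + T)*(T + 6) = (2*T)*(6 + T) = 2*T*(6 + T))
v(E) = 2*E*(E + 2*E*(6 + E)) (v(E) = (E + E)*(E + 2*E*(6 + E)) = (2*E)*(E + 2*E*(6 + E)) = 2*E*(E + 2*E*(6 + E)))
(v(3 + 2*2) + 1386)**2 = ((3 + 2*2)**2*(26 + 4*(3 + 2*2)) + 1386)**2 = ((3 + 4)**2*(26 + 4*(3 + 4)) + 1386)**2 = (7**2*(26 + 4*7) + 1386)**2 = (49*(26 + 28) + 1386)**2 = (49*54 + 1386)**2 = (2646 + 1386)**2 = 4032**2 = 16257024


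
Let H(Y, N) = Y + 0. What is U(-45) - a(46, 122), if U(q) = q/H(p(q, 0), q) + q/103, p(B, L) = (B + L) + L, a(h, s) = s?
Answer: -12508/103 ≈ -121.44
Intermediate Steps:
p(B, L) = B + 2*L
H(Y, N) = Y
U(q) = 1 + q/103 (U(q) = q/(q + 2*0) + q/103 = q/(q + 0) + q*(1/103) = q/q + q/103 = 1 + q/103)
U(-45) - a(46, 122) = (1 + (1/103)*(-45)) - 1*122 = (1 - 45/103) - 122 = 58/103 - 122 = -12508/103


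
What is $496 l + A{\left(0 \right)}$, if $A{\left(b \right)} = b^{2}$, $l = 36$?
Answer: $17856$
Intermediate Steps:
$496 l + A{\left(0 \right)} = 496 \cdot 36 + 0^{2} = 17856 + 0 = 17856$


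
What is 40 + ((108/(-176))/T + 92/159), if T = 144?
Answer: 4541731/111936 ≈ 40.574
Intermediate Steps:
40 + ((108/(-176))/T + 92/159) = 40 + ((108/(-176))/144 + 92/159) = 40 + ((108*(-1/176))*(1/144) + 92*(1/159)) = 40 + (-27/44*1/144 + 92/159) = 40 + (-3/704 + 92/159) = 40 + 64291/111936 = 4541731/111936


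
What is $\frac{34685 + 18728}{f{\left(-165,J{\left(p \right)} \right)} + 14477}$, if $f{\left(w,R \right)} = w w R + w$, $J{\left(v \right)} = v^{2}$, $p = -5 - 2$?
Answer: $\frac{53413}{1348337} \approx 0.039614$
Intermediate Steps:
$p = -7$
$f{\left(w,R \right)} = w + R w^{2}$ ($f{\left(w,R \right)} = w^{2} R + w = R w^{2} + w = w + R w^{2}$)
$\frac{34685 + 18728}{f{\left(-165,J{\left(p \right)} \right)} + 14477} = \frac{34685 + 18728}{- 165 \left(1 + \left(-7\right)^{2} \left(-165\right)\right) + 14477} = \frac{53413}{- 165 \left(1 + 49 \left(-165\right)\right) + 14477} = \frac{53413}{- 165 \left(1 - 8085\right) + 14477} = \frac{53413}{\left(-165\right) \left(-8084\right) + 14477} = \frac{53413}{1333860 + 14477} = \frac{53413}{1348337}$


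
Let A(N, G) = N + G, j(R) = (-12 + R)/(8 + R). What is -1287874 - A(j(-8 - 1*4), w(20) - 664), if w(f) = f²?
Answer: -1287616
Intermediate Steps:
j(R) = (-12 + R)/(8 + R)
A(N, G) = G + N
-1287874 - A(j(-8 - 1*4), w(20) - 664) = -1287874 - ((20² - 664) + (-12 + (-8 - 1*4))/(8 + (-8 - 1*4))) = -1287874 - ((400 - 664) + (-12 + (-8 - 4))/(8 + (-8 - 4))) = -1287874 - (-264 + (-12 - 12)/(8 - 12)) = -1287874 - (-264 - 24/(-4)) = -1287874 - (-264 - ¼*(-24)) = -1287874 - (-264 + 6) = -1287874 - 1*(-258) = -1287874 + 258 = -1287616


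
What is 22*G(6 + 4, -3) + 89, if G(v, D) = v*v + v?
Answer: 2509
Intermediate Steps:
G(v, D) = v + v² (G(v, D) = v² + v = v + v²)
22*G(6 + 4, -3) + 89 = 22*((6 + 4)*(1 + (6 + 4))) + 89 = 22*(10*(1 + 10)) + 89 = 22*(10*11) + 89 = 22*110 + 89 = 2420 + 89 = 2509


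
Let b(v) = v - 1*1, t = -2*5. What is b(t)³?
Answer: -1331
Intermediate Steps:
t = -10
b(v) = -1 + v (b(v) = v - 1 = -1 + v)
b(t)³ = (-1 - 10)³ = (-11)³ = -1331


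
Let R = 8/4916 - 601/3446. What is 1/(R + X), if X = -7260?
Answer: -4235134/30747804577 ≈ -0.00013774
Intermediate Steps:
R = -731737/4235134 (R = 8*(1/4916) - 601*1/3446 = 2/1229 - 601/3446 = -731737/4235134 ≈ -0.17278)
1/(R + X) = 1/(-731737/4235134 - 7260) = 1/(-30747804577/4235134) = -4235134/30747804577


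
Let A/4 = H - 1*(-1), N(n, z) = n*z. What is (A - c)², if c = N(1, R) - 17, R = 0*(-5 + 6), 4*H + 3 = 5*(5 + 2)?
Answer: 2809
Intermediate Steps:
H = 8 (H = -¾ + (5*(5 + 2))/4 = -¾ + (5*7)/4 = -¾ + (¼)*35 = -¾ + 35/4 = 8)
R = 0 (R = 0*1 = 0)
A = 36 (A = 4*(8 - 1*(-1)) = 4*(8 + 1) = 4*9 = 36)
c = -17 (c = 1*0 - 17 = 0 - 17 = -17)
(A - c)² = (36 - 1*(-17))² = (36 + 17)² = 53² = 2809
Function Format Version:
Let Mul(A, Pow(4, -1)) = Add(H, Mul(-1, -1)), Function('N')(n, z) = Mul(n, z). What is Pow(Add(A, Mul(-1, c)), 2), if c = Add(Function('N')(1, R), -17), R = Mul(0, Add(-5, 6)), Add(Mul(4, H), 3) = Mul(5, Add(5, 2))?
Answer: 2809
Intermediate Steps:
H = 8 (H = Add(Rational(-3, 4), Mul(Rational(1, 4), Mul(5, Add(5, 2)))) = Add(Rational(-3, 4), Mul(Rational(1, 4), Mul(5, 7))) = Add(Rational(-3, 4), Mul(Rational(1, 4), 35)) = Add(Rational(-3, 4), Rational(35, 4)) = 8)
R = 0 (R = Mul(0, 1) = 0)
A = 36 (A = Mul(4, Add(8, Mul(-1, -1))) = Mul(4, Add(8, 1)) = Mul(4, 9) = 36)
c = -17 (c = Add(Mul(1, 0), -17) = Add(0, -17) = -17)
Pow(Add(A, Mul(-1, c)), 2) = Pow(Add(36, Mul(-1, -17)), 2) = Pow(Add(36, 17), 2) = Pow(53, 2) = 2809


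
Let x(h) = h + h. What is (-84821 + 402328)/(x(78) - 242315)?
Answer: -317507/242159 ≈ -1.3112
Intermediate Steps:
x(h) = 2*h
(-84821 + 402328)/(x(78) - 242315) = (-84821 + 402328)/(2*78 - 242315) = 317507/(156 - 242315) = 317507/(-242159) = 317507*(-1/242159) = -317507/242159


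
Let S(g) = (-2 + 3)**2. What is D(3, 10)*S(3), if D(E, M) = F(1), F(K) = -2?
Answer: -2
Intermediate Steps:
D(E, M) = -2
S(g) = 1 (S(g) = 1**2 = 1)
D(3, 10)*S(3) = -2*1 = -2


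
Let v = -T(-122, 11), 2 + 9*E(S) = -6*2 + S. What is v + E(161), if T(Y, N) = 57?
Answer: -122/3 ≈ -40.667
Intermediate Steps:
E(S) = -14/9 + S/9 (E(S) = -2/9 + (-6*2 + S)/9 = -2/9 + (-12 + S)/9 = -2/9 + (-4/3 + S/9) = -14/9 + S/9)
v = -57 (v = -1*57 = -57)
v + E(161) = -57 + (-14/9 + (⅑)*161) = -57 + (-14/9 + 161/9) = -57 + 49/3 = -122/3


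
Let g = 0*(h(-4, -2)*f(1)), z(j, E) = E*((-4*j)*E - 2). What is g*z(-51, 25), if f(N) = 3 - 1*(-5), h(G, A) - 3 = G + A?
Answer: 0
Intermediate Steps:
h(G, A) = 3 + A + G (h(G, A) = 3 + (G + A) = 3 + (A + G) = 3 + A + G)
f(N) = 8 (f(N) = 3 + 5 = 8)
z(j, E) = E*(-2 - 4*E*j) (z(j, E) = E*(-4*E*j - 2) = E*(-2 - 4*E*j))
g = 0 (g = 0*((3 - 2 - 4)*8) = 0*(-3*8) = 0*(-24) = 0)
g*z(-51, 25) = 0*(-2*25*(1 + 2*25*(-51))) = 0*(-2*25*(1 - 2550)) = 0*(-2*25*(-2549)) = 0*127450 = 0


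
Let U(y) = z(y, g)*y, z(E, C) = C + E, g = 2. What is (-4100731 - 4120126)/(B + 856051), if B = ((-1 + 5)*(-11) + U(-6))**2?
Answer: -8220857/856451 ≈ -9.5988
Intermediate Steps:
U(y) = y*(2 + y) (U(y) = (2 + y)*y = y*(2 + y))
B = 400 (B = ((-1 + 5)*(-11) - 6*(2 - 6))**2 = (4*(-11) - 6*(-4))**2 = (-44 + 24)**2 = (-20)**2 = 400)
(-4100731 - 4120126)/(B + 856051) = (-4100731 - 4120126)/(400 + 856051) = -8220857/856451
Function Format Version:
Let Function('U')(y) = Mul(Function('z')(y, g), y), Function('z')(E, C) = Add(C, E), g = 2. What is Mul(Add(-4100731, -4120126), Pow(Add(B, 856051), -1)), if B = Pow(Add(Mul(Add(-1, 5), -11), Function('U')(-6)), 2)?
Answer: Rational(-8220857, 856451) ≈ -9.5988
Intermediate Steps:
Function('U')(y) = Mul(y, Add(2, y)) (Function('U')(y) = Mul(Add(2, y), y) = Mul(y, Add(2, y)))
B = 400 (B = Pow(Add(Mul(Add(-1, 5), -11), Mul(-6, Add(2, -6))), 2) = Pow(Add(Mul(4, -11), Mul(-6, -4)), 2) = Pow(Add(-44, 24), 2) = Pow(-20, 2) = 400)
Mul(Add(-4100731, -4120126), Pow(Add(B, 856051), -1)) = Mul(Add(-4100731, -4120126), Pow(Add(400, 856051), -1)) = Mul(-8220857, Pow(856451, -1)) = Mul(-8220857, Rational(1, 856451)) = Rational(-8220857, 856451)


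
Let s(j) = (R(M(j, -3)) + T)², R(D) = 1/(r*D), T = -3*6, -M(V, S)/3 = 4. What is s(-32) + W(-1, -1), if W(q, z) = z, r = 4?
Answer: 745921/2304 ≈ 323.75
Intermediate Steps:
M(V, S) = -12 (M(V, S) = -3*4 = -12)
T = -18
R(D) = 1/(4*D)
s(j) = 748225/2304 (s(j) = ((¼)/(-12) - 18)² = ((¼)*(-1/12) - 18)² = (-1/48 - 18)² = (-865/48)² = 748225/2304)
s(-32) + W(-1, -1) = 748225/2304 - 1 = 745921/2304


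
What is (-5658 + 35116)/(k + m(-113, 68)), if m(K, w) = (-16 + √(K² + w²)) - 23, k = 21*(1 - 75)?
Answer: -23463297/1260128 - 14729*√17393/1260128 ≈ -20.161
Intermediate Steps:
k = -1554 (k = 21*(-74) = -1554)
m(K, w) = -39 + √(K² + w²)
(-5658 + 35116)/(k + m(-113, 68)) = (-5658 + 35116)/(-1554 + (-39 + √((-113)² + 68²))) = 29458/(-1554 + (-39 + √(12769 + 4624))) = 29458/(-1554 + (-39 + √17393)) = 29458/(-1593 + √17393)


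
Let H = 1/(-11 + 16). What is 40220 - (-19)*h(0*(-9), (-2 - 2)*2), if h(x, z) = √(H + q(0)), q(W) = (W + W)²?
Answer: 40220 + 19*√5/5 ≈ 40229.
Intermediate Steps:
H = ⅕ (H = 1/5 = ⅕ ≈ 0.20000)
q(W) = 4*W² (q(W) = (2*W)² = 4*W²)
h(x, z) = √5/5 (h(x, z) = √(⅕ + 4*0²) = √(⅕ + 4*0) = √(⅕ + 0) = √(⅕) = √5/5)
40220 - (-19)*h(0*(-9), (-2 - 2)*2) = 40220 - (-19)*√5/5 = 40220 + 19*√5/5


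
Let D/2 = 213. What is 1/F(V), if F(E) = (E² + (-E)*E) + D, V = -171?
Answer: 1/426 ≈ 0.0023474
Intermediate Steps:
D = 426 (D = 2*213 = 426)
F(E) = 426 (F(E) = (E² + (-E)*E) + 426 = (E² - E²) + 426 = 0 + 426 = 426)
1/F(V) = 1/426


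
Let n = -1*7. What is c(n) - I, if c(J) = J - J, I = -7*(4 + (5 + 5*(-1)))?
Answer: 28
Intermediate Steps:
n = -7
I = -28 (I = -7*(4 + (5 - 5)) = -7*(4 + 0) = -7*4 = -28)
c(J) = 0
c(n) - I = 0 - 1*(-28) = 0 + 28 = 28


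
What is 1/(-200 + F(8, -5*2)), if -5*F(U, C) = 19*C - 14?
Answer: -5/796 ≈ -0.0062814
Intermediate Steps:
F(U, C) = 14/5 - 19*C/5 (F(U, C) = -(19*C - 14)/5 = -(-14 + 19*C)/5 = 14/5 - 19*C/5)
1/(-200 + F(8, -5*2)) = 1/(-200 + (14/5 - (-19)*2)) = 1/(-200 + (14/5 - 19/5*(-10))) = 1/(-200 + (14/5 + 38)) = 1/(-200 + 204/5) = 1/(-796/5) = -5/796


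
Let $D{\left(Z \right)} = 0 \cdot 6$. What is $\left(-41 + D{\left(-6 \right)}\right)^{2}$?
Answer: $1681$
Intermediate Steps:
$D{\left(Z \right)} = 0$
$\left(-41 + D{\left(-6 \right)}\right)^{2} = \left(-41 + 0\right)^{2} = \left(-41\right)^{2} = 1681$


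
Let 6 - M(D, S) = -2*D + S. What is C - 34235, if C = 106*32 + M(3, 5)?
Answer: -30836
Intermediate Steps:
M(D, S) = 6 - S + 2*D (M(D, S) = 6 - (-2*D + S) = 6 - (S - 2*D) = 6 + (-S + 2*D) = 6 - S + 2*D)
C = 3399 (C = 106*32 + (6 - 1*5 + 2*3) = 3392 + (6 - 5 + 6) = 3392 + 7 = 3399)
C - 34235 = 3399 - 34235 = -30836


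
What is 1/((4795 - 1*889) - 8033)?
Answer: -1/4127 ≈ -0.00024231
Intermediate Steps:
1/((4795 - 1*889) - 8033) = 1/((4795 - 889) - 8033) = 1/(3906 - 8033) = 1/(-4127) = -1/4127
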